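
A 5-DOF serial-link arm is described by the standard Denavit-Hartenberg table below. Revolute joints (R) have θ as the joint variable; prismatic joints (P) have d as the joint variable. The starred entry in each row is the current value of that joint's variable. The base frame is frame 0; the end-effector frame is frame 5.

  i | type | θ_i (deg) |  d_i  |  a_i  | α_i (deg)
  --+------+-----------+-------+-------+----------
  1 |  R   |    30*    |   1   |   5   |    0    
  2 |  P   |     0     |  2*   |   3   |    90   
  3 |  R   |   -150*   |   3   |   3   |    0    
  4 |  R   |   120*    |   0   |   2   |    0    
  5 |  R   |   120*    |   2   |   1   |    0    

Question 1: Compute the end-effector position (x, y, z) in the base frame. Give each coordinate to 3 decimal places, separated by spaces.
after link 1: o_1 = (4.3301, 2.5000, 1.0000)
after link 2: o_2 = (6.9282, 4.0000, 3.0000)
after link 3: o_3 = (6.1782, 0.1029, 1.5000)
after link 4: o_4 = (7.6782, 0.9689, 0.5000)
after link 5: o_5 = (8.6782, -0.7631, 1.5000)

8.678 -0.763 1.500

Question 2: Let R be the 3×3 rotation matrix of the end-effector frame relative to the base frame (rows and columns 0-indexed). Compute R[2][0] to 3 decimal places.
1.000

End-effector x-axis (col 0 of R) = (0.0000,0.0000,1.0000)
R[2][0] = 1.0000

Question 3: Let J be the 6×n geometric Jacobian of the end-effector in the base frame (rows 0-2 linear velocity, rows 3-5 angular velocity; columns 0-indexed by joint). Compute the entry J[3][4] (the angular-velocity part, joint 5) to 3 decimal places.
axis z_4 = (0.5000,-0.8660,0.0000); lever o_n−o_4 = (1.0000,-1.7321,1.0000)
cross product → J_v[:, 4] = (-0.8660,-0.5000,0.0000)
J_ω[:, 4] = z_4
entry J[3][4] = 0.5000

0.500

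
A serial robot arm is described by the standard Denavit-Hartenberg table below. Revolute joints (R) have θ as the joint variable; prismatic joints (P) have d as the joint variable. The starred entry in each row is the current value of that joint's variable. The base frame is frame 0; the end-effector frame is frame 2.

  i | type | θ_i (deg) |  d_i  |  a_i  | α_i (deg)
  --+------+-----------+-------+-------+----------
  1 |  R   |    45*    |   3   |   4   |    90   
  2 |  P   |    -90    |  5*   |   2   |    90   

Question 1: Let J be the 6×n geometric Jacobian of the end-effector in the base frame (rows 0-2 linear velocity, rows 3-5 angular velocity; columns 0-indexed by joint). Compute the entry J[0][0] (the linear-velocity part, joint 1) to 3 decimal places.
0.707

axis z_0 = ẑ; lever o_n−o_0 = (6.3640,-0.7071,1.0000)
cross product → J_v[:, 0] = (0.7071,6.3640,-0.0000)
J_ω[:, 0] = z_0
entry J[0][0] = 0.7071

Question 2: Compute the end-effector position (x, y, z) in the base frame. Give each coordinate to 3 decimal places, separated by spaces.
6.364 -0.707 1.000

after link 1: o_1 = (2.8284, 2.8284, 3.0000)
after link 2: o_2 = (6.3640, -0.7071, 1.0000)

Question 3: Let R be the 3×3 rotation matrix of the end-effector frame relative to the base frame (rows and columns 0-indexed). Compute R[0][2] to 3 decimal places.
End-effector z-axis (col 2 of R) = (-0.7071,-0.7071,-0.0000)
R[0][2] = -0.7071

-0.707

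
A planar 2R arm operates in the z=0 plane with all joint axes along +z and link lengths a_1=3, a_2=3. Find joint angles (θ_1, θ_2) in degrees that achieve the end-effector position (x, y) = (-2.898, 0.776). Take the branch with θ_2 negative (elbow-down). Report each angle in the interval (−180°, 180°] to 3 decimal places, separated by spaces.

-134.992 -119.998

cos θ_2 = (9.0006−3²−3²)/(2·3·3) = -0.5000; θ_2 = -119.9979° (elbow-down)
β = atan2(0.7760,-2.8980) = 165.0095°; ψ = atan2(-2.5981,1.5001) = -59.9989°
θ_1 = β − ψ = 225.0085°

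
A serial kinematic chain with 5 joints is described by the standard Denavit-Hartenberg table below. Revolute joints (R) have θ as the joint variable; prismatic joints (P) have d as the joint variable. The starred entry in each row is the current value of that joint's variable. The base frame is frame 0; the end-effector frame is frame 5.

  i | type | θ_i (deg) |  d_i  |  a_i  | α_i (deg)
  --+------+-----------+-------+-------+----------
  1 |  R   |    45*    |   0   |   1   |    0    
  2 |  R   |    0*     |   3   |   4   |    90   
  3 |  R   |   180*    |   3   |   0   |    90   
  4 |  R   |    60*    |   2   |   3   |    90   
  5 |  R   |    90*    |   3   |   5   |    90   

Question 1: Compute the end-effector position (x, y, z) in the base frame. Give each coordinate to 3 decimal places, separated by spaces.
after link 1: o_1 = (0.7071, 0.7071, 0.0000)
after link 2: o_2 = (3.5355, 3.5355, 3.0000)
after link 3: o_3 = (5.6569, 1.4142, 3.0000)
after link 4: o_4 = (6.4333, -1.4836, 5.0000)
after link 5: o_5 = (3.5355, -2.2600, 10.0000)

3.536 -2.260 10.000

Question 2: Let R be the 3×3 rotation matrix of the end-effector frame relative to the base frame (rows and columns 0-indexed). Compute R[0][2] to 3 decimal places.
End-effector z-axis (col 2 of R) = (0.2588,-0.9659,0.0000)
R[0][2] = 0.2588

0.259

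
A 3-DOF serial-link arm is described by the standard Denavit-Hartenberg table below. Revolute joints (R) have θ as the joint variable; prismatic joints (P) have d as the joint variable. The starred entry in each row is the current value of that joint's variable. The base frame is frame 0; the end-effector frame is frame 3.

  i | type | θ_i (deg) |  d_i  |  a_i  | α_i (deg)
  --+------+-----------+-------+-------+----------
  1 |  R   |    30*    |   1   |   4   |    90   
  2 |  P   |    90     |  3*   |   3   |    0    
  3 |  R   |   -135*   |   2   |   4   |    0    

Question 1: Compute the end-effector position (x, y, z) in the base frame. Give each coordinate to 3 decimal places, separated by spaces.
after link 1: o_1 = (3.4641, 2.0000, 1.0000)
after link 2: o_2 = (4.9641, -0.5981, 4.0000)
after link 3: o_3 = (8.4136, -0.9159, 1.1716)

8.414 -0.916 1.172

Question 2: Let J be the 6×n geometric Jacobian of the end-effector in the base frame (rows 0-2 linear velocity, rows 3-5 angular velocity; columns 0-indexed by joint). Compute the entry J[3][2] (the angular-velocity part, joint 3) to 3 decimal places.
axis z_2 = (0.5000,-0.8660,0.0000); lever o_n−o_2 = (3.4495,-0.3178,-2.8284)
cross product → J_v[:, 2] = (2.4495,1.4142,2.8284)
J_ω[:, 2] = z_2
entry J[3][2] = 0.5000

0.500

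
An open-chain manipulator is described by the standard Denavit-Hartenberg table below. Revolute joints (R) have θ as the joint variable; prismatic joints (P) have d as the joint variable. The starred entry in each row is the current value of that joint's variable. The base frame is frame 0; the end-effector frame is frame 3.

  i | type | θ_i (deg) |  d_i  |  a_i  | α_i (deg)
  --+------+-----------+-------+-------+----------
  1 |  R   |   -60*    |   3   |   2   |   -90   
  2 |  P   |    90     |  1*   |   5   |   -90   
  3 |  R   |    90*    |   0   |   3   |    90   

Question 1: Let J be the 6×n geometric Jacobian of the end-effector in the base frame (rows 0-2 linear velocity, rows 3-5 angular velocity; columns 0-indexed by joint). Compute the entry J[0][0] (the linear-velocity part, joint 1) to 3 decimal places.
axis z_0 = ẑ; lever o_n−o_0 = (-0.7321,-2.7321,-2.0000)
cross product → J_v[:, 0] = (2.7321,-0.7321,0.0000)
J_ω[:, 0] = z_0
entry J[0][0] = 2.7321

2.732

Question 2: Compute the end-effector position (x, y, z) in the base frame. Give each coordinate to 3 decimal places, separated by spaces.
after link 1: o_1 = (1.0000, -1.7321, 3.0000)
after link 2: o_2 = (1.8660, -1.2321, -2.0000)
after link 3: o_3 = (-0.7321, -2.7321, -2.0000)

-0.732 -2.732 -2.000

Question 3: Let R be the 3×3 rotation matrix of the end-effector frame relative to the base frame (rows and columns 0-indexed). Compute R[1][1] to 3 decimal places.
End-effector y-axis (col 1 of R) = (-0.5000,0.8660,-0.0000)
R[1][1] = 0.8660

0.866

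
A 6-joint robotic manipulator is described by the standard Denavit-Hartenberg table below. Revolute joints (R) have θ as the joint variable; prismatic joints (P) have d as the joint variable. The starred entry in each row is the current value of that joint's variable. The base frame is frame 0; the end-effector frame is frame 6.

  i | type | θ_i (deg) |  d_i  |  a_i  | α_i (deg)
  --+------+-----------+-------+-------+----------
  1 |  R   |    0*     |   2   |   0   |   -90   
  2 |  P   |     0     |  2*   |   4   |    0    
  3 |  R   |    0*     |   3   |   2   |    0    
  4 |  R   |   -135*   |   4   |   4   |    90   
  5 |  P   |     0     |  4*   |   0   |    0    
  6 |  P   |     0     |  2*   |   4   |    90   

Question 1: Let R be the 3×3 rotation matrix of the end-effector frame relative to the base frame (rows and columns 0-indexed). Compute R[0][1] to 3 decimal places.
End-effector y-axis (col 1 of R) = (-0.7071,0.0000,-0.7071)
R[0][1] = -0.7071

-0.707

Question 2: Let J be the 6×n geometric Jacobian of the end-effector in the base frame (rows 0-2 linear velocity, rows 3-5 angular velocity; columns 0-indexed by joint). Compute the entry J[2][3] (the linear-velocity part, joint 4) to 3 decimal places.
9.899

axis z_3 = (0.0000,1.0000,0.0000); lever o_n−o_3 = (-9.8995,4.0000,1.4142)
cross product → J_v[:, 3] = (1.4142,-0.0000,9.8995)
J_ω[:, 3] = z_3
entry J[2][3] = 9.8995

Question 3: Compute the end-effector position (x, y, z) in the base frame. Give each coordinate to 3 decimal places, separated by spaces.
after link 1: o_1 = (0.0000, 0.0000, 2.0000)
after link 2: o_2 = (4.0000, 2.0000, 2.0000)
after link 3: o_3 = (6.0000, 5.0000, 2.0000)
after link 4: o_4 = (3.1716, 9.0000, 4.8284)
after link 5: o_5 = (0.3431, 9.0000, 2.0000)
after link 6: o_6 = (-3.8995, 9.0000, 3.4142)

-3.899 9.000 3.414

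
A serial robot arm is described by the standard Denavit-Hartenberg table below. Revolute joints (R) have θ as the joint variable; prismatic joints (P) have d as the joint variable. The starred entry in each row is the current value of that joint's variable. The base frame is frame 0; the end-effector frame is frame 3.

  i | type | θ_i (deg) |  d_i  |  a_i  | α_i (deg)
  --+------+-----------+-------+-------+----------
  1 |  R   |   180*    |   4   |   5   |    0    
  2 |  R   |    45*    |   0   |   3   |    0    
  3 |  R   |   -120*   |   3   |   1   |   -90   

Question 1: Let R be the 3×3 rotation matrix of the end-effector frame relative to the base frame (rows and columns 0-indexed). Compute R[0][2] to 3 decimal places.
End-effector z-axis (col 2 of R) = (-0.9659,-0.2588,0.0000)
R[0][2] = -0.9659

-0.966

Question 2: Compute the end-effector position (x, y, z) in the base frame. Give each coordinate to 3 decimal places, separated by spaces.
-7.380 -1.155 7.000

after link 1: o_1 = (-5.0000, 0.0000, 4.0000)
after link 2: o_2 = (-7.1213, -2.1213, 4.0000)
after link 3: o_3 = (-7.3801, -1.1554, 7.0000)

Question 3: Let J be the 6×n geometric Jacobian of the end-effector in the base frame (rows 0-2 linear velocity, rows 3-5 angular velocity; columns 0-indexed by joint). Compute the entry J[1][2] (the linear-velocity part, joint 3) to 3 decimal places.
axis z_2 = (0.0000,0.0000,1.0000); lever o_n−o_2 = (-0.2588,0.9659,3.0000)
cross product → J_v[:, 2] = (-0.9659,-0.2588,0.0000)
J_ω[:, 2] = z_2
entry J[1][2] = -0.2588

-0.259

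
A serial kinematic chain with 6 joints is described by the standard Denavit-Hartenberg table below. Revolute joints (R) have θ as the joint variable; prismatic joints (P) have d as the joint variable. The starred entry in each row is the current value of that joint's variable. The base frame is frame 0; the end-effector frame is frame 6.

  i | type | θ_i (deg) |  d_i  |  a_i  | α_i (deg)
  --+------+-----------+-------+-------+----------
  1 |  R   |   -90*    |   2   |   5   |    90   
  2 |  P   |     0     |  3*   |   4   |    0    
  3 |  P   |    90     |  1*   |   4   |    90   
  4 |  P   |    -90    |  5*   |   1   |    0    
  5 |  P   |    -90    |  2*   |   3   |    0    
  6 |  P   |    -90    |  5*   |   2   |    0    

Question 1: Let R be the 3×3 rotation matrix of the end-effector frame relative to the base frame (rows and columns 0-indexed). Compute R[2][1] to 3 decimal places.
End-effector y-axis (col 1 of R) = (0.0000,0.0000,-1.0000)
R[2][1] = -1.0000

-1.000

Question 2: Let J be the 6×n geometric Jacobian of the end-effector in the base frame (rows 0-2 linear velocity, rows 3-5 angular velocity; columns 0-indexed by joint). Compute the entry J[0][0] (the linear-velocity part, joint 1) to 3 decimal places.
axis z_0 = ẑ; lever o_n−o_0 = (-5.0000,-21.0000,3.0000)
cross product → J_v[:, 0] = (21.0000,-5.0000,0.0000)
J_ω[:, 0] = z_0
entry J[0][0] = 21.0000

21.000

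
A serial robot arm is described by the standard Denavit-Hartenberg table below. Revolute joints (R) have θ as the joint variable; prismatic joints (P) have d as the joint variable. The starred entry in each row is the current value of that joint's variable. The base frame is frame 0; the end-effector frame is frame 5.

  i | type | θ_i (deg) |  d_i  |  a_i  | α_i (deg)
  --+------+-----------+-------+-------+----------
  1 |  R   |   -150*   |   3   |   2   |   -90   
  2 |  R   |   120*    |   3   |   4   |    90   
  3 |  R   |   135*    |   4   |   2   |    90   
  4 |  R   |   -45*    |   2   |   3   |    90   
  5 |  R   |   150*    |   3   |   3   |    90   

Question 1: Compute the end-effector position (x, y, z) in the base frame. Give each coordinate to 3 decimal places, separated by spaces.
2.621 -4.942 -3.305

after link 1: o_1 = (-1.7321, -1.0000, 3.0000)
after link 2: o_2 = (1.5000, -2.5981, -0.4641)
after link 3: o_3 = (-1.4053, -5.9084, -1.2394)
after link 4: o_4 = (1.6057, -7.5351, -0.1044)
after link 5: o_5 = (2.6209, -4.9416, -3.3049)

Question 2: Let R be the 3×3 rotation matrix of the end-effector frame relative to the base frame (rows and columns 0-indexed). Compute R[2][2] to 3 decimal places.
-0.137

End-effector z-axis (col 2 of R) = (0.8533,-0.5032,-0.1370)
R[2][2] = -0.1370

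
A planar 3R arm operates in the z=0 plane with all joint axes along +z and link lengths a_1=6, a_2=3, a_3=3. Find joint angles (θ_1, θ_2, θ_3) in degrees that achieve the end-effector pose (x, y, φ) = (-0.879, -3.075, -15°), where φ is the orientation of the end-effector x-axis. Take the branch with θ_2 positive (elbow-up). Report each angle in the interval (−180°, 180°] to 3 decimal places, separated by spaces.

wrist centre = target − a_3·(cos φ, sin φ) = (-3.7768, -2.2985)
cos θ_2 = (19.5473−6²−3²)/(2·6·3) = -0.7070; θ_2 = 134.9928° (elbow-up)
β = atan2(-2.2985,-3.7768) = -148.6753°; ψ = atan2(2.1216,3.8789) = 28.6764°
θ_1 = β − ψ = -177.3518°
θ_3 = φ − θ_1 − θ_2 = 27.3590° (wrapped to (-180°,180°])

-177.352 134.993 27.359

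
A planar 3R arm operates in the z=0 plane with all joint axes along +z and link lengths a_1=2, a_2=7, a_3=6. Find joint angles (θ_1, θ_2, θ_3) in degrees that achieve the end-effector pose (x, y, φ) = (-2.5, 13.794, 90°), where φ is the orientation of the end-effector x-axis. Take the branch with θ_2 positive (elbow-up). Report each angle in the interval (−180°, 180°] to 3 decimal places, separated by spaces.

wrist centre = target − a_3·(cos φ, sin φ) = (-2.5000, 7.7940)
cos θ_2 = (66.9964−2²−7²)/(2·2·7) = 0.4999; θ_2 = 60.0084° (elbow-up)
β = atan2(7.7940,-2.5000) = 107.7841°; ψ = atan2(6.0627,5.4991) = 47.7907°
θ_1 = β − ψ = 59.9935°
θ_3 = φ − θ_1 − θ_2 = -30.0019° (wrapped to (-180°,180°])

59.993 60.008 -30.002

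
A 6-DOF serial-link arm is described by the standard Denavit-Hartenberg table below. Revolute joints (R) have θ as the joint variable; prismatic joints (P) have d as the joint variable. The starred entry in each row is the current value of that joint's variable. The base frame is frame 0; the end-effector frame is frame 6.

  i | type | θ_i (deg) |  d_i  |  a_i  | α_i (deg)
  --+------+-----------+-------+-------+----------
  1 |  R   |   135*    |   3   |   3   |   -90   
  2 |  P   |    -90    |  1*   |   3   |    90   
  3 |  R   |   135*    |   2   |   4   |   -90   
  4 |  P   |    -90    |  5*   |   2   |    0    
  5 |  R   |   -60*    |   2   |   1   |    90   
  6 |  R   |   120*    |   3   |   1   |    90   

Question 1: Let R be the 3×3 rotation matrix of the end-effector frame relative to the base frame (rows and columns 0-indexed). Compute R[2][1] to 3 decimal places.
0.354

End-effector y-axis (col 1 of R) = (-0.3624,0.8624,0.3536)
R[2][1] = 0.3536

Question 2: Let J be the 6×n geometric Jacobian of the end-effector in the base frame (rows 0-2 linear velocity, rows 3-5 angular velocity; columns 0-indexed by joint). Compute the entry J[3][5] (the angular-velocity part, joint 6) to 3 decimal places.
axis z_5 = (-0.3624,0.8624,0.3536); lever o_n−o_5 = (-1.0474,2.9804,0.1421)
cross product → J_v[:, 5] = (-0.9312,-0.3188,-0.1768)
J_ω[:, 5] = z_5
entry J[3][5] = -0.3624

-0.362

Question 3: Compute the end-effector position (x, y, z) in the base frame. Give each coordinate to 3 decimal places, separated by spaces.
1.239 3.146 -1.024

after link 1: o_1 = (-2.1213, 2.1213, 3.0000)
after link 2: o_2 = (-2.8284, 1.4142, 6.0000)
after link 3: o_3 = (-3.4142, -2.0000, 3.1716)
after link 4: o_4 = (0.5000, -0.9142, -0.3640)
after link 5: o_5 = (2.2866, 0.1652, -1.1658)
after link 6: o_6 = (1.2392, 3.1456, -1.0237)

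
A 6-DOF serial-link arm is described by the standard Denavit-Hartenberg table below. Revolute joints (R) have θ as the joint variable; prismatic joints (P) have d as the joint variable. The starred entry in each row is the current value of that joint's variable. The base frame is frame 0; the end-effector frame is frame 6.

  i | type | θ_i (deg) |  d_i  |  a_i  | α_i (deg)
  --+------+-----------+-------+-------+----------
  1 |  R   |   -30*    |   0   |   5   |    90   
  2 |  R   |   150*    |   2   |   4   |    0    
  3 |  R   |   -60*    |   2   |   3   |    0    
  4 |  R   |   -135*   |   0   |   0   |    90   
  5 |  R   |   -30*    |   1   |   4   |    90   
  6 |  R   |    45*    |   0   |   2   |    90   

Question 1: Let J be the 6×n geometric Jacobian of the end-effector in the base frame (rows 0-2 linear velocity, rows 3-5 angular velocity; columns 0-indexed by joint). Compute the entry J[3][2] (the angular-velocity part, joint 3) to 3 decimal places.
axis z_2 = (-0.5000,-0.8660,0.0000); lever o_n−o_2 = (1.7465,-0.1918,-2.0226)
cross product → J_v[:, 2] = (1.7516,-1.0113,1.6084)
J_ω[:, 2] = z_2
entry J[3][2] = -0.5000

-0.500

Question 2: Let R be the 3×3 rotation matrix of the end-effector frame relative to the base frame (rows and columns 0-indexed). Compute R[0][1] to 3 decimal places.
End-effector y-axis (col 1 of R) = (0.1268,0.9268,0.3536)
R[0][1] = 0.1268

0.127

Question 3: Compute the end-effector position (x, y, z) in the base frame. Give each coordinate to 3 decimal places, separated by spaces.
2.077 -2.692 -0.023

after link 1: o_1 = (4.3301, -2.5000, 0.0000)
after link 2: o_2 = (0.3301, -2.5000, 2.0000)
after link 3: o_3 = (-0.6699, -4.2321, 5.0000)
after link 4: o_4 = (-0.6699, -4.2321, 5.0000)
after link 5: o_5 = (1.8391, -3.3712, 1.8434)
after link 6: o_6 = (2.0766, -2.6918, -0.0226)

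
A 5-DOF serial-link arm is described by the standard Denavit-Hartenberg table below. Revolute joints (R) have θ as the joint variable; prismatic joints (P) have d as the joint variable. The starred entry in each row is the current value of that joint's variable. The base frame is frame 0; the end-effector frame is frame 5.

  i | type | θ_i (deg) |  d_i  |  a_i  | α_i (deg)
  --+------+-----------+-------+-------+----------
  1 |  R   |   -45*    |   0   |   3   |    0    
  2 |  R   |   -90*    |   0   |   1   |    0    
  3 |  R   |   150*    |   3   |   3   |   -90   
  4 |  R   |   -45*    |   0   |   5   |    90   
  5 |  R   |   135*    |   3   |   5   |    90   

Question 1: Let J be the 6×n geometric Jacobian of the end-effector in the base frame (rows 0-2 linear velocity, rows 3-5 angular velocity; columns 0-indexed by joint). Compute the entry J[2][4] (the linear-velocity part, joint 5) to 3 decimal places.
axis z_4 = (-0.6830,-0.1830,0.7071); lever o_n−o_4 = (-5.3789,2.2190,-0.3787)
cross product → J_v[:, 4] = (-1.4998,-4.0621,-2.5000)
J_ω[:, 4] = z_4
entry J[2][4] = -2.5000

-2.500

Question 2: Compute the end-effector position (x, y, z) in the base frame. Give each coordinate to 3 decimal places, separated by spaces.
2.348 1.082 6.157

after link 1: o_1 = (2.1213, -2.1213, 0.0000)
after link 2: o_2 = (1.4142, -2.8284, 0.0000)
after link 3: o_3 = (4.3120, -2.0520, 3.0000)
after link 4: o_4 = (7.7271, -1.1369, 6.5355)
after link 5: o_5 = (2.3481, 1.0821, 6.1569)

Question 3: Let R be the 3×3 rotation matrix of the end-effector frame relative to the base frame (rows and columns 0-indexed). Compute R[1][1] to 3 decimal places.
-0.183

End-effector y-axis (col 1 of R) = (-0.6830,-0.1830,0.7071)
R[1][1] = -0.1830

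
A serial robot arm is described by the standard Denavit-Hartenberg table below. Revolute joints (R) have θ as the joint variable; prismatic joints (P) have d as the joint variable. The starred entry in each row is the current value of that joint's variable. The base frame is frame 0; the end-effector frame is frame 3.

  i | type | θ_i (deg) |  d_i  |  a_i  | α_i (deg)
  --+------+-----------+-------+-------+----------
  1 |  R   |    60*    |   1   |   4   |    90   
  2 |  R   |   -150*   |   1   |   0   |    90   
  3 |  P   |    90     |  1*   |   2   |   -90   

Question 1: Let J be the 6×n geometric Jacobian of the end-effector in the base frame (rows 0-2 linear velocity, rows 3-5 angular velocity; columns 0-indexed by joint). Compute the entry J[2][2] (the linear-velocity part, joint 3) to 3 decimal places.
prismatic axis z_2 = (-0.2500,-0.4330,0.8660)
J_v[:, 2] = z_2; J_ω[:, 2] = (0,0,0)
entry J[2][2] = 0.8660

0.866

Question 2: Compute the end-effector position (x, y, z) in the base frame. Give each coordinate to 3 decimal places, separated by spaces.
after link 1: o_1 = (2.0000, 3.4641, 1.0000)
after link 2: o_2 = (2.8660, 2.9641, 1.0000)
after link 3: o_3 = (4.3481, 1.5311, 1.8660)

4.348 1.531 1.866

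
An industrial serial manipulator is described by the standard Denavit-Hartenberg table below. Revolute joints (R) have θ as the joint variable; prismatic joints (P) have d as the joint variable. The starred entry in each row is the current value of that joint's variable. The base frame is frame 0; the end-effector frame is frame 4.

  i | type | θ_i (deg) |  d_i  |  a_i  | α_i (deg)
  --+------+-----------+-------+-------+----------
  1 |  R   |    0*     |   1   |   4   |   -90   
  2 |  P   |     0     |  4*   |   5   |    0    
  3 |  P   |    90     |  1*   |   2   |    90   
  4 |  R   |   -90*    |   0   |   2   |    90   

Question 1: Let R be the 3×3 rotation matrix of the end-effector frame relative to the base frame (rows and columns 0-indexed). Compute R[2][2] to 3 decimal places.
1.000

End-effector z-axis (col 2 of R) = (0.0000,-0.0000,1.0000)
R[2][2] = 1.0000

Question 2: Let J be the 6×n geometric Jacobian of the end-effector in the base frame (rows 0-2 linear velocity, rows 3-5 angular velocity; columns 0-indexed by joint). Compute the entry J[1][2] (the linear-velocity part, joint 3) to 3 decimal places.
prismatic axis z_2 = (0.0000,1.0000,0.0000)
J_v[:, 2] = z_2; J_ω[:, 2] = (0,0,0)
entry J[1][2] = 1.0000

1.000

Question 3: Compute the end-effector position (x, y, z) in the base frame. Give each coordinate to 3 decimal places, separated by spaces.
9.000 3.000 -1.000

after link 1: o_1 = (4.0000, 0.0000, 1.0000)
after link 2: o_2 = (9.0000, 4.0000, 1.0000)
after link 3: o_3 = (9.0000, 5.0000, -1.0000)
after link 4: o_4 = (9.0000, 3.0000, -1.0000)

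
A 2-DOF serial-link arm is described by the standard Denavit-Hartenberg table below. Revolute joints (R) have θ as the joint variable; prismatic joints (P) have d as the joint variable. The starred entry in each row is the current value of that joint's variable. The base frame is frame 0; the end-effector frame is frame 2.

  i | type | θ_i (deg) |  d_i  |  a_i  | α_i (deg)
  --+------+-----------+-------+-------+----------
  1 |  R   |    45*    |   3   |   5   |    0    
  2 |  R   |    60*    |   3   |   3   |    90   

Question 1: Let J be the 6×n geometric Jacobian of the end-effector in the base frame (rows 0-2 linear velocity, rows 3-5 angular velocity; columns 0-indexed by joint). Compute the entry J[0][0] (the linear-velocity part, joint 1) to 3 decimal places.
axis z_0 = ẑ; lever o_n−o_0 = (2.7591,6.4333,6.0000)
cross product → J_v[:, 0] = (-6.4333,2.7591,0.0000)
J_ω[:, 0] = z_0
entry J[0][0] = -6.4333

-6.433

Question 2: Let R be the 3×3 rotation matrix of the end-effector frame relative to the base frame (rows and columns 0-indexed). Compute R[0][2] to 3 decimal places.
End-effector z-axis (col 2 of R) = (0.9659,0.2588,0.0000)
R[0][2] = 0.9659

0.966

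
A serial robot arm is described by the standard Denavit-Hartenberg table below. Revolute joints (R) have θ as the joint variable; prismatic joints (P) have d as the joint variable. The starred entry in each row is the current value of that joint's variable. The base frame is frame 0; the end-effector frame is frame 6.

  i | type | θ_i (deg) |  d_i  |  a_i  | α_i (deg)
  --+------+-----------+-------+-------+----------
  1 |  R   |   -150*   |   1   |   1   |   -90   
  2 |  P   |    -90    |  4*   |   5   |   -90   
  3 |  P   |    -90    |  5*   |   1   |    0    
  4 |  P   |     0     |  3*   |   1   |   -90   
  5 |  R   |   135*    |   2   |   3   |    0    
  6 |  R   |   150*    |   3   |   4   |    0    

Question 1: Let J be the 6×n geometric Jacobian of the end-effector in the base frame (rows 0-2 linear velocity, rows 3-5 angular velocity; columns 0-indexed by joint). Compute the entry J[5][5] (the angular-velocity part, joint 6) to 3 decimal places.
1.000

axis z_5 = (-0.0000,0.0000,1.0000); lever o_n−o_5 = (-2.8284,-2.8284,3.0000)
cross product → J_v[:, 5] = (2.8284,-2.8284,0.0000)
J_ω[:, 5] = z_5
entry J[5][5] = 1.0000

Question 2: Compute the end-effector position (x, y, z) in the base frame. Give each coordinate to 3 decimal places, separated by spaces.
after link 1: o_1 = (-0.8660, -0.5000, 1.0000)
after link 2: o_2 = (1.1340, -3.9641, 6.0000)
after link 3: o_3 = (-2.6962, -7.3301, 6.0000)
after link 4: o_4 = (-4.7942, -9.6962, 6.0000)
after link 5: o_5 = (-4.0178, -6.7984, 8.0000)
after link 6: o_6 = (-6.8462, -9.6268, 11.0000)

-6.846 -9.627 11.000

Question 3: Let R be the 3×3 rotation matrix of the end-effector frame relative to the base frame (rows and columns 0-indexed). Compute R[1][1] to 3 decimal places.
End-effector y-axis (col 1 of R) = (0.7071,-0.7071,0.0000)
R[1][1] = -0.7071

-0.707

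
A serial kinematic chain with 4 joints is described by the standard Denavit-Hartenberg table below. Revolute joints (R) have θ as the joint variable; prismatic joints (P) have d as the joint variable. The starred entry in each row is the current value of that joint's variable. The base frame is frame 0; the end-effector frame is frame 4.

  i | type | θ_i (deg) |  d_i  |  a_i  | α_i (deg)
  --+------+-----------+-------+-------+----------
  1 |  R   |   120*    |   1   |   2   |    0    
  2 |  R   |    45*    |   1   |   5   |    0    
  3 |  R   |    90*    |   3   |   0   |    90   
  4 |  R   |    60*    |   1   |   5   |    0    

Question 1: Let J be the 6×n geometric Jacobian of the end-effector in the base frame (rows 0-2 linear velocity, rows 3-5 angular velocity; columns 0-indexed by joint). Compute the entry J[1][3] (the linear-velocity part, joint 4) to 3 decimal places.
axis z_3 = (-0.9659,0.2588,0.0000); lever o_n−o_3 = (-1.6130,-2.1560,4.3301)
cross product → J_v[:, 3] = (1.1207,4.1826,2.5000)
J_ω[:, 3] = z_3
entry J[1][3] = 4.1826

4.183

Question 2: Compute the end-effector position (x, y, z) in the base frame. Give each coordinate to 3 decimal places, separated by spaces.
-7.443 0.870 9.330

after link 1: o_1 = (-1.0000, 1.7321, 1.0000)
after link 2: o_2 = (-5.8296, 3.0261, 2.0000)
after link 3: o_3 = (-5.8296, 3.0261, 5.0000)
after link 4: o_4 = (-7.4426, 0.8702, 9.3301)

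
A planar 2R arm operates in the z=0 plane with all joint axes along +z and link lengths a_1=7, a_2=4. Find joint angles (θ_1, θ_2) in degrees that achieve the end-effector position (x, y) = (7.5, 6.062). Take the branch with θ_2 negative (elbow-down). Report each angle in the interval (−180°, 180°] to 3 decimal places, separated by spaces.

cos θ_2 = (92.9978−7²−4²)/(2·7·4) = 0.5000; θ_2 = -60.0025° (elbow-down)
β = atan2(6.0620,7.5000) = 38.9475°; ψ = atan2(-3.4642,8.9998) = -21.0525°
θ_1 = β − ψ = 60.0000°

60.000 -60.003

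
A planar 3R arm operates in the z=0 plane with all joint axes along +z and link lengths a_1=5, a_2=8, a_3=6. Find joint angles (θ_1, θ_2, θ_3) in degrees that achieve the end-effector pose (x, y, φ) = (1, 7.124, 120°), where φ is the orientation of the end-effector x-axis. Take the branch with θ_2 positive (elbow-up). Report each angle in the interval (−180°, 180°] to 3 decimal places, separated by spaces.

-90.007 150.002 60.005

wrist centre = target − a_3·(cos φ, sin φ) = (4.0000, 1.9278)
cos θ_2 = (19.7166−5²−8²)/(2·5·8) = -0.8660; θ_2 = 150.0020° (elbow-up)
β = atan2(1.9278,4.0000) = 25.7323°; ψ = atan2(3.9998,-1.9283) = 115.7394°
θ_1 = β − ψ = -90.0071°
θ_3 = φ − θ_1 − θ_2 = 60.0051° (wrapped to (-180°,180°])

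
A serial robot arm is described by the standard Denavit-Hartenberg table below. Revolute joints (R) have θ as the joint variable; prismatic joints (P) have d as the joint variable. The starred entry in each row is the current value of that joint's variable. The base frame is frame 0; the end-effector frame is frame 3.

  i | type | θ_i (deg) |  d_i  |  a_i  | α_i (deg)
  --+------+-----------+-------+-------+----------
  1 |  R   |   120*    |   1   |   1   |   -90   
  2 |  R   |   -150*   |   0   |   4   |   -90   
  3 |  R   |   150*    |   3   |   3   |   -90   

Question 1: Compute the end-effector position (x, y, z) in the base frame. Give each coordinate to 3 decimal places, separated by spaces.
after link 1: o_1 = (-0.5000, 0.8660, 1.0000)
after link 2: o_2 = (1.2321, -2.1340, 3.0000)
after link 3: o_3 = (0.6561, 1.8636, 4.2990)

0.656 1.864 4.299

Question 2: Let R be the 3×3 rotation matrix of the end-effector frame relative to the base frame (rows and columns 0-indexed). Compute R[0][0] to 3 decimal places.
0.058

End-effector x-axis (col 0 of R) = (0.0580,0.8995,-0.4330)
R[0][0] = 0.0580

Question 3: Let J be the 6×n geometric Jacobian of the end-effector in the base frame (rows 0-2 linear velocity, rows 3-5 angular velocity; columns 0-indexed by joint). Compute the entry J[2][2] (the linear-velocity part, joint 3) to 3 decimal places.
axis z_2 = (-0.2500,0.4330,0.8660); lever o_n−o_2 = (-0.5760,3.9976,1.2990)
cross product → J_v[:, 2] = (-2.8995,-0.1740,-0.7500)
J_ω[:, 2] = z_2
entry J[2][2] = -0.7500

-0.750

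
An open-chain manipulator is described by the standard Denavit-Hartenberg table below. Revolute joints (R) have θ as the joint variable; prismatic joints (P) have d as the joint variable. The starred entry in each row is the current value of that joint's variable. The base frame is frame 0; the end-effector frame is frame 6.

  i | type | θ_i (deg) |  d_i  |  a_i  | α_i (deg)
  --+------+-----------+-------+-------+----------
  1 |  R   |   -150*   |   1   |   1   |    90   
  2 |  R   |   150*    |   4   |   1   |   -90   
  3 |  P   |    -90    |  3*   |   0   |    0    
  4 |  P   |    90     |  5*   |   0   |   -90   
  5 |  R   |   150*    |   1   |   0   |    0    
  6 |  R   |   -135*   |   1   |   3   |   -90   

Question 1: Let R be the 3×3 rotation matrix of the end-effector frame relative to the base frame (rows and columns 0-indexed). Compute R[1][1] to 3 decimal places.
0.866

End-effector y-axis (col 1 of R) = (-0.5000,0.8660,0.0000)
R[1][1] = 0.8660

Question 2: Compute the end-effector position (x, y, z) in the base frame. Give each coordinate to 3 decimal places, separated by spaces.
after link 1: o_1 = (-0.8660, -0.5000, 1.0000)
after link 2: o_2 = (-2.1160, 3.3971, 1.5000)
after link 3: o_3 = (-0.8170, 4.1471, -1.0981)
after link 4: o_4 = (1.3481, 5.3971, -5.4282)
after link 5: o_5 = (1.8481, 4.5311, -5.4282)
after link 6: o_6 = (4.1852, 4.7257, -3.3069)

4.185 4.726 -3.307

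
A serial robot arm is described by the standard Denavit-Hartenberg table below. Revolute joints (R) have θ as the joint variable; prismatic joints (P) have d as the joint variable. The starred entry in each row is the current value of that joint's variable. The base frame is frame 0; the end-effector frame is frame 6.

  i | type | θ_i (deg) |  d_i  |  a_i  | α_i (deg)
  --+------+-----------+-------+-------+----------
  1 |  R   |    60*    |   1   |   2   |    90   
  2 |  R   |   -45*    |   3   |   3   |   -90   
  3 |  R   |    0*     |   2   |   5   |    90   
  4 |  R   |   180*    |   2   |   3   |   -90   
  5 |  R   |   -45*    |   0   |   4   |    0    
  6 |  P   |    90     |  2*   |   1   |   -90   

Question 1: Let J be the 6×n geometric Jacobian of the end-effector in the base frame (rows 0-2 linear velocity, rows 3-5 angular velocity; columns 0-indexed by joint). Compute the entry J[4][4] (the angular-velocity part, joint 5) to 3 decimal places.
axis z_4 = (-0.3536,-0.6124,-0.7071); lever o_n−o_4 = (-0.1200,-4.4505,1.0858)
cross product → J_v[:, 4] = (-3.8119,0.4687,1.5000)
J_ω[:, 4] = z_4
entry J[4][4] = -0.6124

-0.612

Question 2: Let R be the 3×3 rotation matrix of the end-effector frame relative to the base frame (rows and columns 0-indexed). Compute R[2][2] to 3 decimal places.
-0.500

End-effector z-axis (col 2 of R) = (-0.3624,0.7866,-0.5000)
R[2][2] = -0.5000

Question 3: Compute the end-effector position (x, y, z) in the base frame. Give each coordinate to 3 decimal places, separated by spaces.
7.685 -0.932 -0.036

after link 1: o_1 = (1.0000, 1.7321, 1.0000)
after link 2: o_2 = (4.6587, 2.0692, -1.1213)
after link 3: o_3 = (7.1336, 6.3558, -3.2426)
after link 4: o_4 = (7.8050, 3.5187, -1.1213)
after link 5: o_5 = (9.2545, 0.3724, 0.8787)
after link 6: o_6 = (7.6850, -0.9318, -0.0355)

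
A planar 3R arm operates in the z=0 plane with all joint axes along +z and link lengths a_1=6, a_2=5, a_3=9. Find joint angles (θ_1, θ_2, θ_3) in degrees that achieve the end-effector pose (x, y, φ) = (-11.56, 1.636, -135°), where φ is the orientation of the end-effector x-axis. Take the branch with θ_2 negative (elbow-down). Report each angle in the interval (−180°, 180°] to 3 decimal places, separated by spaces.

150.000 -60.002 135.002

wrist centre = target − a_3·(cos φ, sin φ) = (-5.1960, 8.0000)
cos θ_2 = (90.9982−6²−5²)/(2·6·5) = 0.5000; θ_2 = -60.0020° (elbow-down)
β = atan2(8.0000,-5.1960) = 123.0040°; ψ = atan2(-4.3302,8.4998) = -26.9964°
θ_1 = β − ψ = 150.0004°
θ_3 = φ − θ_1 − θ_2 = 135.0016° (wrapped to (-180°,180°])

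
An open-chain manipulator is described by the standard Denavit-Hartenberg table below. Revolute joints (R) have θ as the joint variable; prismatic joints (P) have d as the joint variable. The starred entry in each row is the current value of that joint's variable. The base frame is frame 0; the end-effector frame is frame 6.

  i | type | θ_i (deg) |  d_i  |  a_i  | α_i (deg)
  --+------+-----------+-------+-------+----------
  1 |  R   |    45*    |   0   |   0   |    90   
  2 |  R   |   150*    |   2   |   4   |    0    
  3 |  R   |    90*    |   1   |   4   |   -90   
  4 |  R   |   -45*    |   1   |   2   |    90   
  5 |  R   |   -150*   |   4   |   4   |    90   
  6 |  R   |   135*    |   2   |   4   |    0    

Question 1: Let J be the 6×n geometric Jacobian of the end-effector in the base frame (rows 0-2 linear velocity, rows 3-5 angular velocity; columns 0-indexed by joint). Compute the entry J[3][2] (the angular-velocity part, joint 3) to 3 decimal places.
0.707

axis z_2 = (0.7071,-0.7071,0.0000); lever o_n−o_2 = (5.7249,-2.5032,-0.3467)
cross product → J_v[:, 2] = (0.2452,0.2452,2.2781)
J_ω[:, 2] = z_2
entry J[3][2] = 0.7071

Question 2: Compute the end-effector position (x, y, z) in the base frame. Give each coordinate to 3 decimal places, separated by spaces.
4.690 -6.367 1.653

after link 1: o_1 = (0.0000, 0.0000, 0.0000)
after link 2: o_2 = (-1.0353, -3.8637, 2.0000)
after link 3: o_3 = (-1.7424, -5.9850, -1.4641)
after link 4: o_4 = (-0.6300, -6.8727, -3.1888)
after link 5: o_5 = (0.2792, -6.4993, 2.3820)
after link 6: o_6 = (4.6896, -6.3669, 1.6533)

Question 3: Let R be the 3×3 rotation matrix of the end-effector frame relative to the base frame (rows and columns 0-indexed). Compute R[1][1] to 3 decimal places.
-0.066

End-effector y-axis (col 1 of R) = (-0.1607,-0.0660,-0.9848)
R[1][1] = -0.0660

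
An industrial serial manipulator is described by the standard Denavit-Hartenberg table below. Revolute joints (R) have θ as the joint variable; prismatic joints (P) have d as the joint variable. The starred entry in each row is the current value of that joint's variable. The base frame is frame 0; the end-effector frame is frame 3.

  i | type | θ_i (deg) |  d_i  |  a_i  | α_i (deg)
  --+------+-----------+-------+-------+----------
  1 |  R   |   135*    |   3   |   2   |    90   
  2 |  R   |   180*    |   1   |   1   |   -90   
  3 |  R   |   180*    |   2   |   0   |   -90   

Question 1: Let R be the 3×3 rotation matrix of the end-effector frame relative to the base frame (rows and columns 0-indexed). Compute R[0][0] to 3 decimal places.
End-effector x-axis (col 0 of R) = (-0.7071,0.7071,-0.0000)
R[0][0] = -0.7071

-0.707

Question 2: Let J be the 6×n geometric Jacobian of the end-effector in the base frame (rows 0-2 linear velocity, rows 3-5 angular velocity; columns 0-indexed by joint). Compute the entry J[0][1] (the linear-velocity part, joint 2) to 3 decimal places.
axis z_1 = (0.7071,0.7071,0.0000); lever o_n−o_1 = (1.4142,-0.0000,-2.0000)
cross product → J_v[:, 1] = (-1.4142,1.4142,-1.0000)
J_ω[:, 1] = z_1
entry J[0][1] = -1.4142

-1.414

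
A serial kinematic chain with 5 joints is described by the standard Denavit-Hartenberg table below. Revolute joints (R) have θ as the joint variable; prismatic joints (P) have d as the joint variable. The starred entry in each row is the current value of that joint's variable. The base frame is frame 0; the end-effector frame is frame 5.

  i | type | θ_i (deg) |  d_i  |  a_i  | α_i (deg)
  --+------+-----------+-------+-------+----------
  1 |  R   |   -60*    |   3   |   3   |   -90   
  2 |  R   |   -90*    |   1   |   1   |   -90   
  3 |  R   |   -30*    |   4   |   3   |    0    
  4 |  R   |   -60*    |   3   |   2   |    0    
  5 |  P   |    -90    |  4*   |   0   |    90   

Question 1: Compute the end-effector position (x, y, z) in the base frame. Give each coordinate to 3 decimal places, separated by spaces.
after link 1: o_1 = (1.5000, -2.5981, 3.0000)
after link 2: o_2 = (2.3660, -2.0981, 4.0000)
after link 3: o_3 = (5.6651, -4.8122, 6.5981)
after link 4: o_4 = (8.8971, -6.4103, 6.5981)
after link 5: o_5 = (10.8971, -9.8744, 6.5981)

10.897 -9.874 6.598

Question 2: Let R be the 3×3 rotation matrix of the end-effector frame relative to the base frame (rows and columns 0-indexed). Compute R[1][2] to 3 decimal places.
End-effector z-axis (col 2 of R) = (-0.8660,-0.5000,-0.0000)
R[1][2] = -0.5000

-0.500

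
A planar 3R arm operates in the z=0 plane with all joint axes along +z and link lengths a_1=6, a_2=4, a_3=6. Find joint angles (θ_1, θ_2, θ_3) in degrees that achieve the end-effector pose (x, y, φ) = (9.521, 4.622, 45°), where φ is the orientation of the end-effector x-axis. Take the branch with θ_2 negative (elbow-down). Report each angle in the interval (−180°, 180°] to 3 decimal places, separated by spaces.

wrist centre = target − a_3·(cos φ, sin φ) = (5.2784, 0.3794)
cos θ_2 = (28.0050−6²−4²)/(2·6·4) = -0.4999; θ_2 = -119.9931° (elbow-down)
β = atan2(0.3794,5.2784) = 4.1108°; ψ = atan2(-3.4643,4.0004) = -40.8924°
θ_1 = β − ψ = 45.0032°
θ_3 = φ − θ_1 − θ_2 = 119.9899° (wrapped to (-180°,180°])

45.003 -119.993 119.990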